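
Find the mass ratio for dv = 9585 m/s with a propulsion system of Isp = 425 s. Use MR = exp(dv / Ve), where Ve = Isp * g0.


Ve = 425 * 9.81 = 4169.25 m/s
MR = exp(9585 / 4169.25) = 9.964

9.964


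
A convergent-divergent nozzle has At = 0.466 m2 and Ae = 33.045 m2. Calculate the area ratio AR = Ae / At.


AR = 33.045 / 0.466 = 70.9

70.9


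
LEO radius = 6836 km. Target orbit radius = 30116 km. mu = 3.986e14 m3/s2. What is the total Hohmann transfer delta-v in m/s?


V1 = sqrt(mu/r1) = 7636.03 m/s
dV1 = V1*(sqrt(2*r2/(r1+r2)) - 1) = 2113.02 m/s
V2 = sqrt(mu/r2) = 3638.06 m/s
dV2 = V2*(1 - sqrt(2*r1/(r1+r2))) = 1425.13 m/s
Total dV = 3538 m/s

3538 m/s


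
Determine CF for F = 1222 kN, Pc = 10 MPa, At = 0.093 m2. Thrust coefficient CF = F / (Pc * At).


CF = 1222000 / (10e6 * 0.093) = 1.31

1.31


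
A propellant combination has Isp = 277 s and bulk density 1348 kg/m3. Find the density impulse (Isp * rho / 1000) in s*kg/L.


rho*Isp = 277 * 1348 / 1000 = 373 s*kg/L

373 s*kg/L


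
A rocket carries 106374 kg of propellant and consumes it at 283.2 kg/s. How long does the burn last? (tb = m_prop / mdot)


tb = 106374 / 283.2 = 375.6 s

375.6 s


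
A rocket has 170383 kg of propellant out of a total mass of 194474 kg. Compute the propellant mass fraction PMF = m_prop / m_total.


PMF = 170383 / 194474 = 0.876

0.876


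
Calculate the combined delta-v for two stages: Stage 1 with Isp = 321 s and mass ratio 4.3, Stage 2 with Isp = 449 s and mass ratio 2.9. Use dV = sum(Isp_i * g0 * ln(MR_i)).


dV1 = 321 * 9.81 * ln(4.3) = 4593.2 m/s
dV2 = 449 * 9.81 * ln(2.9) = 4689.7 m/s
Total dV = 4593.2 + 4689.7 = 9282.9 m/s ~ 9283 m/s

9283 m/s


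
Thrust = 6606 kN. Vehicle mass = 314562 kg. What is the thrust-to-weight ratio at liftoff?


TWR = 6606000 / (314562 * 9.81) = 2.14

2.14


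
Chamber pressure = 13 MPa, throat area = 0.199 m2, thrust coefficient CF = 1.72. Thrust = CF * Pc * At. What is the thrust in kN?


F = 1.72 * 13e6 * 0.199 = 4.4496e+06 N = 4449.6 kN

4449.6 kN


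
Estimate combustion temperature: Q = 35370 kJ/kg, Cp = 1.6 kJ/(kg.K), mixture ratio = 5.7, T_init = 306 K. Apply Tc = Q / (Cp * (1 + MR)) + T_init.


Tc = 35370 / (1.6 * (1 + 5.7)) + 306 = 3605 K

3605 K


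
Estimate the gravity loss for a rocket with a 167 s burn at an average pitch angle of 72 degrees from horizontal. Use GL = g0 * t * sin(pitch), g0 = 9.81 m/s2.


GL = 9.81 * 167 * sin(72 deg) = 1558 m/s

1558 m/s


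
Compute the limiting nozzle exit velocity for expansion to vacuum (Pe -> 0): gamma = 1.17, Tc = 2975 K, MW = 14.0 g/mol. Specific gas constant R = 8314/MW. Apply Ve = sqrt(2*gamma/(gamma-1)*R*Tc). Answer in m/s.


R = 8314 / 14.0 = 593.86 J/(kg.K)
Ve = sqrt(2 * 1.17 / (1.17 - 1) * 593.86 * 2975) = 4931 m/s

4931 m/s


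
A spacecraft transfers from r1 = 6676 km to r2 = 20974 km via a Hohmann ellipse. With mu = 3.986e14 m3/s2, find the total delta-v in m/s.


V1 = sqrt(mu/r1) = 7726.99 m/s
dV1 = V1*(sqrt(2*r2/(r1+r2)) - 1) = 1790.41 m/s
V2 = sqrt(mu/r2) = 4359.41 m/s
dV2 = V2*(1 - sqrt(2*r1/(r1+r2))) = 1330.03 m/s
Total dV = 3120 m/s

3120 m/s


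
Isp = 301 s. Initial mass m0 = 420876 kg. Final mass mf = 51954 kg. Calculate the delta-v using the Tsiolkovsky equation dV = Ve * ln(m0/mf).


Ve = 301 * 9.81 = 2952.81 m/s
dV = 2952.81 * ln(420876/51954) = 6177 m/s

6177 m/s


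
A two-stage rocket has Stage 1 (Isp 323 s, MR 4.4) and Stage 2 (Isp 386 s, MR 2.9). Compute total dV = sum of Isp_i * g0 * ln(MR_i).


dV1 = 323 * 9.81 * ln(4.4) = 4694.7 m/s
dV2 = 386 * 9.81 * ln(2.9) = 4031.7 m/s
Total dV = 4694.7 + 4031.7 = 8726.4 m/s ~ 8726 m/s

8726 m/s


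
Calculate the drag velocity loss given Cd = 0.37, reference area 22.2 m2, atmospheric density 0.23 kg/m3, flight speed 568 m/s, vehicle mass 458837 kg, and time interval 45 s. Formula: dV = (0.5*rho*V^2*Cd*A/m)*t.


D = 0.5 * 0.23 * 568^2 * 0.37 * 22.2 = 304753.86 N
a = 304753.86 / 458837 = 0.6642 m/s2
dV = 0.6642 * 45 = 29.9 m/s

29.9 m/s


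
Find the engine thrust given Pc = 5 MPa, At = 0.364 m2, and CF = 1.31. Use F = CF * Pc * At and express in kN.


F = 1.31 * 5e6 * 0.364 = 2.3842e+06 N = 2384.2 kN

2384.2 kN


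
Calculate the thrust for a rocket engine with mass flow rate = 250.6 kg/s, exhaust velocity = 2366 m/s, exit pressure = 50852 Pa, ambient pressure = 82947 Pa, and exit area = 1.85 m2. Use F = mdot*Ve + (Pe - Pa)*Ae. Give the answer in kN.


F = 250.6 * 2366 + (50852 - 82947) * 1.85 = 533544.0 N = 533.5 kN

533.5 kN


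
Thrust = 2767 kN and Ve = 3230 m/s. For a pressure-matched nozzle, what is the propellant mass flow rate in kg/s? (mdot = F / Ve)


mdot = F / Ve = 2767000 / 3230 = 856.7 kg/s

856.7 kg/s


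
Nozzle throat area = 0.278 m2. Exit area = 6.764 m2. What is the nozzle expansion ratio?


AR = 6.764 / 0.278 = 24.3

24.3


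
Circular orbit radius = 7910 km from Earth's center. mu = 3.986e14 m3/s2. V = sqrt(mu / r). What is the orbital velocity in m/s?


V = sqrt(3.986e14 / 7910000) = 7099 m/s

7099 m/s


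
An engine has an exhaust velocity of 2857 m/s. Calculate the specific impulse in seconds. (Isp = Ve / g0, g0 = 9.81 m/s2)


Isp = Ve / g0 = 2857 / 9.81 = 291.2 s

291.2 s


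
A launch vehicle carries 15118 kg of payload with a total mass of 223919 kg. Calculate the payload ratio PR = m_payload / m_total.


PR = 15118 / 223919 = 0.0675

0.0675


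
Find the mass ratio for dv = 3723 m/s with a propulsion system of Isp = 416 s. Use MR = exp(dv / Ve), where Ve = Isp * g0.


Ve = 416 * 9.81 = 4080.96 m/s
MR = exp(3723 / 4080.96) = 2.49

2.49


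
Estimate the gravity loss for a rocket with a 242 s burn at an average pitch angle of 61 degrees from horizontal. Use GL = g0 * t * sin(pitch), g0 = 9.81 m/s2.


GL = 9.81 * 242 * sin(61 deg) = 2076 m/s

2076 m/s


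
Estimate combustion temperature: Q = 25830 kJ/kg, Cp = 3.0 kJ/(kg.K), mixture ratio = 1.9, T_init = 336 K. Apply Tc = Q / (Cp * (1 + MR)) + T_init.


Tc = 25830 / (3.0 * (1 + 1.9)) + 336 = 3305 K

3305 K


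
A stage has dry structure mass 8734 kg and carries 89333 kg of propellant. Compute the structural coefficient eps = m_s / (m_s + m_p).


eps = 8734 / (8734 + 89333) = 0.0891

0.0891


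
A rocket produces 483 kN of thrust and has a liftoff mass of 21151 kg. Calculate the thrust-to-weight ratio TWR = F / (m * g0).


TWR = 483000 / (21151 * 9.81) = 2.33

2.33


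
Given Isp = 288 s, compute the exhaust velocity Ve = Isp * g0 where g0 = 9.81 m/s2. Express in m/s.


Ve = Isp * g0 = 288 * 9.81 = 2825.3 m/s

2825.3 m/s


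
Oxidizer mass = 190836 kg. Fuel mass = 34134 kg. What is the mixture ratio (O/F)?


MR = 190836 / 34134 = 5.59

5.59


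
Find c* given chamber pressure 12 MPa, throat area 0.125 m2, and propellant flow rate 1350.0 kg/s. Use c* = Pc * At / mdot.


c* = 12e6 * 0.125 / 1350.0 = 1111 m/s

1111 m/s


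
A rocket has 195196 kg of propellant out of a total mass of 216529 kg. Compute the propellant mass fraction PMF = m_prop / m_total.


PMF = 195196 / 216529 = 0.901

0.901


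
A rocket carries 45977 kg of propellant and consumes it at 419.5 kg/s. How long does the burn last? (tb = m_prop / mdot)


tb = 45977 / 419.5 = 109.6 s

109.6 s


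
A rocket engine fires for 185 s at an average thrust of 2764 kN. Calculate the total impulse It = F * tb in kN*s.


It = 2764 * 185 = 511340 kN*s

511340 kN*s


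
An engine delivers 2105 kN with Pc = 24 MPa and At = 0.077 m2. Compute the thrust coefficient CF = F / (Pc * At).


CF = 2105000 / (24e6 * 0.077) = 1.14

1.14


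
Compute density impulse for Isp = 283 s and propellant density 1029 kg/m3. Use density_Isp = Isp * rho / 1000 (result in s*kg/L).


rho*Isp = 283 * 1029 / 1000 = 291 s*kg/L

291 s*kg/L


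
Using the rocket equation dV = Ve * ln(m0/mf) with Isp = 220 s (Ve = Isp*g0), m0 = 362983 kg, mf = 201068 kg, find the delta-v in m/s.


Ve = 220 * 9.81 = 2158.2 m/s
dV = 2158.2 * ln(362983/201068) = 1275 m/s

1275 m/s


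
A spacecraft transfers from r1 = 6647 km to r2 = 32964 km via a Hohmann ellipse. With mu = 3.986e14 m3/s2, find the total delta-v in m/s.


V1 = sqrt(mu/r1) = 7743.83 m/s
dV1 = V1*(sqrt(2*r2/(r1+r2)) - 1) = 2246.57 m/s
V2 = sqrt(mu/r2) = 3477.35 m/s
dV2 = V2*(1 - sqrt(2*r1/(r1+r2))) = 1462.85 m/s
Total dV = 3709 m/s

3709 m/s


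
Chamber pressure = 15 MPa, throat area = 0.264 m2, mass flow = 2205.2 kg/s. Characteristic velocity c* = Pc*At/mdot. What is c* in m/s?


c* = 15e6 * 0.264 / 2205.2 = 1796 m/s

1796 m/s


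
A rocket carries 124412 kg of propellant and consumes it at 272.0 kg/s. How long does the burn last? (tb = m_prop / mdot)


tb = 124412 / 272.0 = 457.4 s

457.4 s


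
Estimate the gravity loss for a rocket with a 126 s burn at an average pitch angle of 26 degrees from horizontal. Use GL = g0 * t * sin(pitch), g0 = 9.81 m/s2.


GL = 9.81 * 126 * sin(26 deg) = 542 m/s

542 m/s


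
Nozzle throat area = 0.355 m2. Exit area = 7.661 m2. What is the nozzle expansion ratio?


AR = 7.661 / 0.355 = 21.6

21.6


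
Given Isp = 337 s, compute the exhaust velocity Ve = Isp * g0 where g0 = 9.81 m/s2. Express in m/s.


Ve = Isp * g0 = 337 * 9.81 = 3306.0 m/s

3306.0 m/s


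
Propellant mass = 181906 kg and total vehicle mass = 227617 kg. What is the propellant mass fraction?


PMF = 181906 / 227617 = 0.799

0.799


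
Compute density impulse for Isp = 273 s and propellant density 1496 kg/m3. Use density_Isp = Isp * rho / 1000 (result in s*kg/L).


rho*Isp = 273 * 1496 / 1000 = 408 s*kg/L

408 s*kg/L


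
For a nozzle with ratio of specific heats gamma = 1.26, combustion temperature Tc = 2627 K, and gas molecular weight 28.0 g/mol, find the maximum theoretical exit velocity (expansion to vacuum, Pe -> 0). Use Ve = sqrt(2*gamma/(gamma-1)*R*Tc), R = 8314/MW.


R = 8314 / 28.0 = 296.93 J/(kg.K)
Ve = sqrt(2 * 1.26 / (1.26 - 1) * 296.93 * 2627) = 2750 m/s

2750 m/s


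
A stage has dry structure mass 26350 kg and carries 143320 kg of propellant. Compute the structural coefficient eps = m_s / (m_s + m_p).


eps = 26350 / (26350 + 143320) = 0.1553

0.1553


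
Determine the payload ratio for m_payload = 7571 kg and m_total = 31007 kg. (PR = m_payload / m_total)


PR = 7571 / 31007 = 0.2442

0.2442


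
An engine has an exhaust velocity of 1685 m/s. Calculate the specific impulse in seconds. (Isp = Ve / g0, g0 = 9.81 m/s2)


Isp = Ve / g0 = 1685 / 9.81 = 171.8 s

171.8 s


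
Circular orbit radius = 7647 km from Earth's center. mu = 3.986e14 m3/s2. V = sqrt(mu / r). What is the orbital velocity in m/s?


V = sqrt(3.986e14 / 7647000) = 7220 m/s

7220 m/s


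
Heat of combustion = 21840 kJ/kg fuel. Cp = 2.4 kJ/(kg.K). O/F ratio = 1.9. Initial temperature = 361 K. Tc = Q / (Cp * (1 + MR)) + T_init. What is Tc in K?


Tc = 21840 / (2.4 * (1 + 1.9)) + 361 = 3499 K

3499 K


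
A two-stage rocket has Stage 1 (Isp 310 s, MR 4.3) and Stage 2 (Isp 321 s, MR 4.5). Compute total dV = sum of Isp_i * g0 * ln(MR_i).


dV1 = 310 * 9.81 * ln(4.3) = 4435.8 m/s
dV2 = 321 * 9.81 * ln(4.5) = 4736.4 m/s
Total dV = 4435.8 + 4736.4 = 9172.2 m/s ~ 9172 m/s

9172 m/s


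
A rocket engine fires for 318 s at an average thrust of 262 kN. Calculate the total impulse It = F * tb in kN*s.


It = 262 * 318 = 83316 kN*s

83316 kN*s


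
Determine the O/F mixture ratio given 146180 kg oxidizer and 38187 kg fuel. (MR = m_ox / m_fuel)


MR = 146180 / 38187 = 3.83

3.83


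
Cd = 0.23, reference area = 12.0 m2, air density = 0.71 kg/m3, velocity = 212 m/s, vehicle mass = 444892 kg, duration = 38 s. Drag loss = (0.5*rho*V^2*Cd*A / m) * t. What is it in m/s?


D = 0.5 * 0.71 * 212^2 * 0.23 * 12.0 = 44036.13 N
a = 44036.13 / 444892 = 0.099 m/s2
dV = 0.099 * 38 = 3.8 m/s

3.8 m/s


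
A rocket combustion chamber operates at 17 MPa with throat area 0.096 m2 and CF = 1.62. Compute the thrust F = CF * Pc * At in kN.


F = 1.62 * 17e6 * 0.096 = 2.6438e+06 N = 2643.8 kN

2643.8 kN


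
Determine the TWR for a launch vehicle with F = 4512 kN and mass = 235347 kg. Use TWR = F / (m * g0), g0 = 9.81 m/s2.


TWR = 4512000 / (235347 * 9.81) = 1.95

1.95


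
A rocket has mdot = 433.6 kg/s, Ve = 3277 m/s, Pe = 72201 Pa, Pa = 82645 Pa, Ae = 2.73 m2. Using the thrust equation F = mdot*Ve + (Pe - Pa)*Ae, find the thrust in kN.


F = 433.6 * 3277 + (72201 - 82645) * 2.73 = 1.3924e+06 N = 1392.4 kN

1392.4 kN


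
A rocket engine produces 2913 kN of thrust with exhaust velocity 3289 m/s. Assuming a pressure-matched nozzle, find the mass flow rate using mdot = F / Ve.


mdot = F / Ve = 2913000 / 3289 = 885.7 kg/s

885.7 kg/s


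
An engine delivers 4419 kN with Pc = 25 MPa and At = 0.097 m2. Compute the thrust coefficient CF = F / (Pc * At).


CF = 4419000 / (25e6 * 0.097) = 1.82

1.82


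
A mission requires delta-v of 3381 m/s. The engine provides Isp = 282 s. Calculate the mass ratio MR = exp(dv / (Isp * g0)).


Ve = 282 * 9.81 = 2766.42 m/s
MR = exp(3381 / 2766.42) = 3.395

3.395


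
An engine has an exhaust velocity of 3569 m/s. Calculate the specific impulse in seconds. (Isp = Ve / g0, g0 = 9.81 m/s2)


Isp = Ve / g0 = 3569 / 9.81 = 363.8 s

363.8 s


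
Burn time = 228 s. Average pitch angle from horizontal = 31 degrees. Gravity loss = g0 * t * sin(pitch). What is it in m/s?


GL = 9.81 * 228 * sin(31 deg) = 1152 m/s

1152 m/s


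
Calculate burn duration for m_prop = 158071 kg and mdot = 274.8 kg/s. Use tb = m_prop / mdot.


tb = 158071 / 274.8 = 575.2 s

575.2 s


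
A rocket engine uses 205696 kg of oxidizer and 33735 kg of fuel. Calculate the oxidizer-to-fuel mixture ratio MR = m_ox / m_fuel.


MR = 205696 / 33735 = 6.1

6.1


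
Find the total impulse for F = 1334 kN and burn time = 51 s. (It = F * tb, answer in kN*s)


It = 1334 * 51 = 68034 kN*s

68034 kN*s


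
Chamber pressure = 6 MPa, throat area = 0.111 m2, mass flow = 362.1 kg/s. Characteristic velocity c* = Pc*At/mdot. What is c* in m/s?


c* = 6e6 * 0.111 / 362.1 = 1839 m/s

1839 m/s


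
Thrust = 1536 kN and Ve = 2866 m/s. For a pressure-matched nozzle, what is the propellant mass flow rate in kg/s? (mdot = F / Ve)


mdot = F / Ve = 1536000 / 2866 = 535.9 kg/s

535.9 kg/s


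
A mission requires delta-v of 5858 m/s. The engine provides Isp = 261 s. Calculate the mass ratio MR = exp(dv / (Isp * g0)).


Ve = 261 * 9.81 = 2560.41 m/s
MR = exp(5858 / 2560.41) = 9.854

9.854


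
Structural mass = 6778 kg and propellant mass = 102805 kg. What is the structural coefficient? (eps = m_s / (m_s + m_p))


eps = 6778 / (6778 + 102805) = 0.0619

0.0619


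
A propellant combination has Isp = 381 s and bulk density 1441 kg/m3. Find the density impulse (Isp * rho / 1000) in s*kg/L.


rho*Isp = 381 * 1441 / 1000 = 549 s*kg/L

549 s*kg/L


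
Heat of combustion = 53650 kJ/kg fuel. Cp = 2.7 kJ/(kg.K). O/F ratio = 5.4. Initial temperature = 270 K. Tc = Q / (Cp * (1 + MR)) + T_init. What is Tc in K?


Tc = 53650 / (2.7 * (1 + 5.4)) + 270 = 3375 K

3375 K


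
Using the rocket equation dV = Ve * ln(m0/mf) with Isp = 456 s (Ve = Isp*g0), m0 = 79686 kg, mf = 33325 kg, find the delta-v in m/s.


Ve = 456 * 9.81 = 4473.36 m/s
dV = 4473.36 * ln(79686/33325) = 3900 m/s

3900 m/s


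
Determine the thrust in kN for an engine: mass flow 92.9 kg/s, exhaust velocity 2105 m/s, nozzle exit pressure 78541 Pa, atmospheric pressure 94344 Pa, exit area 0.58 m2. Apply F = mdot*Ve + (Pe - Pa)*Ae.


F = 92.9 * 2105 + (78541 - 94344) * 0.58 = 186389.0 N = 186.4 kN

186.4 kN


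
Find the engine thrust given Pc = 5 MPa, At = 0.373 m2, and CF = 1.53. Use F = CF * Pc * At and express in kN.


F = 1.53 * 5e6 * 0.373 = 2.8534e+06 N = 2853.4 kN

2853.4 kN


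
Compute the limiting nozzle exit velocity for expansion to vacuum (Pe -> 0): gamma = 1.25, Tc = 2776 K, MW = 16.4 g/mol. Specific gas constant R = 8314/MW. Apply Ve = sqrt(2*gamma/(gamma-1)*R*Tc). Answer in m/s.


R = 8314 / 16.4 = 506.95 J/(kg.K)
Ve = sqrt(2 * 1.25 / (1.25 - 1) * 506.95 * 2776) = 3751 m/s

3751 m/s


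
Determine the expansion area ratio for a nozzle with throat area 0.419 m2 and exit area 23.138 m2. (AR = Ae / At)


AR = 23.138 / 0.419 = 55.2

55.2


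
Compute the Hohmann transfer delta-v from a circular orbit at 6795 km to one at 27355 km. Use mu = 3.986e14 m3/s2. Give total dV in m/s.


V1 = sqrt(mu/r1) = 7659.03 m/s
dV1 = V1*(sqrt(2*r2/(r1+r2)) - 1) = 2035.17 m/s
V2 = sqrt(mu/r2) = 3817.25 m/s
dV2 = V2*(1 - sqrt(2*r1/(r1+r2))) = 1409.2 m/s
Total dV = 3444 m/s

3444 m/s


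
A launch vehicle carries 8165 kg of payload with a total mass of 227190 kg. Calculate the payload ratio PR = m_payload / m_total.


PR = 8165 / 227190 = 0.0359

0.0359


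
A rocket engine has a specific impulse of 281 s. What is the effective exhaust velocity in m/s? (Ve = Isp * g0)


Ve = Isp * g0 = 281 * 9.81 = 2756.6 m/s

2756.6 m/s


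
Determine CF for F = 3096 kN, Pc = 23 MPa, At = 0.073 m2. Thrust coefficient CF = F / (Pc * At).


CF = 3096000 / (23e6 * 0.073) = 1.84

1.84


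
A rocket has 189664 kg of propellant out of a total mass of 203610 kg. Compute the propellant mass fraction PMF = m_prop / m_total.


PMF = 189664 / 203610 = 0.932

0.932


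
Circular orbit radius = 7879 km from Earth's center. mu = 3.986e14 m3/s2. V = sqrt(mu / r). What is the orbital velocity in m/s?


V = sqrt(3.986e14 / 7879000) = 7113 m/s

7113 m/s


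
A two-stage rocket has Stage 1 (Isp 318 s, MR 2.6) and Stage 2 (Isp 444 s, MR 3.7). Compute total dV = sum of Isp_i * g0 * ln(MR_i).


dV1 = 318 * 9.81 * ln(2.6) = 2980.8 m/s
dV2 = 444 * 9.81 * ln(3.7) = 5698.6 m/s
Total dV = 2980.8 + 5698.6 = 8679.4 m/s ~ 8679 m/s

8679 m/s


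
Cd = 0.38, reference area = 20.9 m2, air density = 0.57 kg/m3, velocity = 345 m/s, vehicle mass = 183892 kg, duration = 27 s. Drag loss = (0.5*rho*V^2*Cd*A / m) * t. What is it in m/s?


D = 0.5 * 0.57 * 345^2 * 0.38 * 20.9 = 269409.52 N
a = 269409.52 / 183892 = 1.465 m/s2
dV = 1.465 * 27 = 39.6 m/s

39.6 m/s


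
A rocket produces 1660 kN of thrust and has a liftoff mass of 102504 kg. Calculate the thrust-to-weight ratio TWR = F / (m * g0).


TWR = 1660000 / (102504 * 9.81) = 1.65

1.65


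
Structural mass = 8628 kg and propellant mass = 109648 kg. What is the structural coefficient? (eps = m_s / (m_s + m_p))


eps = 8628 / (8628 + 109648) = 0.0729

0.0729


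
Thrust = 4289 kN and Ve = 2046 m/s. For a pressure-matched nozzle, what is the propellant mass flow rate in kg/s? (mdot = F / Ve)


mdot = F / Ve = 4289000 / 2046 = 2096.3 kg/s

2096.3 kg/s


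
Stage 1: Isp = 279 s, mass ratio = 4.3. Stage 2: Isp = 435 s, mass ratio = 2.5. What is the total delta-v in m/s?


dV1 = 279 * 9.81 * ln(4.3) = 3992.2 m/s
dV2 = 435 * 9.81 * ln(2.5) = 3910.1 m/s
Total dV = 3992.2 + 3910.1 = 7902.3 m/s ~ 7902 m/s

7902 m/s


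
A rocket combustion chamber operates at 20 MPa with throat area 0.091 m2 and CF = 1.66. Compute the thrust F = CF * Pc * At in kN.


F = 1.66 * 20e6 * 0.091 = 3.0212e+06 N = 3021.2 kN

3021.2 kN


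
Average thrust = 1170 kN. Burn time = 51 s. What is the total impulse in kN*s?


It = 1170 * 51 = 59670 kN*s

59670 kN*s


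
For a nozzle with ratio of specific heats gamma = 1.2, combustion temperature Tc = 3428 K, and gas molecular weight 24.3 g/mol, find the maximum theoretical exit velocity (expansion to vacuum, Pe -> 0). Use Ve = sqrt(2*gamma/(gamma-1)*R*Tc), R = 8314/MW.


R = 8314 / 24.3 = 342.14 J/(kg.K)
Ve = sqrt(2 * 1.2 / (1.2 - 1) * 342.14 * 3428) = 3752 m/s

3752 m/s


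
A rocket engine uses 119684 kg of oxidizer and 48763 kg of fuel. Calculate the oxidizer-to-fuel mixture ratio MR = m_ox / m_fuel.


MR = 119684 / 48763 = 2.45

2.45


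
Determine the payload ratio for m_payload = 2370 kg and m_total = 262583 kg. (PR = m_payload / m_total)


PR = 2370 / 262583 = 0.009

0.009


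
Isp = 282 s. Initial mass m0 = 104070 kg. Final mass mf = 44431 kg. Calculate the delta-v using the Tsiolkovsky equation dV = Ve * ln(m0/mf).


Ve = 282 * 9.81 = 2766.42 m/s
dV = 2766.42 * ln(104070/44431) = 2355 m/s

2355 m/s


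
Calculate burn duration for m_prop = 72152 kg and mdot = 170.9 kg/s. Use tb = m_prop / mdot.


tb = 72152 / 170.9 = 422.2 s

422.2 s


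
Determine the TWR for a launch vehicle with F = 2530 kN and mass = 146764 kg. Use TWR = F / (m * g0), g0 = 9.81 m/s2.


TWR = 2530000 / (146764 * 9.81) = 1.76

1.76


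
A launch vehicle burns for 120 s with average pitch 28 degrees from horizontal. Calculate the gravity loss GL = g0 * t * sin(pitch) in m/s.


GL = 9.81 * 120 * sin(28 deg) = 553 m/s

553 m/s


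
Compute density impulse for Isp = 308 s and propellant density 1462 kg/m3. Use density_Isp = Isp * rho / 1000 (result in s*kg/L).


rho*Isp = 308 * 1462 / 1000 = 450 s*kg/L

450 s*kg/L


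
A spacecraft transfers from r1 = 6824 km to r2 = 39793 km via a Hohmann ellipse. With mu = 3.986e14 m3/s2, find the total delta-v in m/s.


V1 = sqrt(mu/r1) = 7642.74 m/s
dV1 = V1*(sqrt(2*r2/(r1+r2)) - 1) = 2343.35 m/s
V2 = sqrt(mu/r2) = 3164.94 m/s
dV2 = V2*(1 - sqrt(2*r1/(r1+r2))) = 1452.45 m/s
Total dV = 3796 m/s

3796 m/s


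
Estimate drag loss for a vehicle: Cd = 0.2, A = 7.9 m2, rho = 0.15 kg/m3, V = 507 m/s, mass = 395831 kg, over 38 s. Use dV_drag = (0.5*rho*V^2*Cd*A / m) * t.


D = 0.5 * 0.15 * 507^2 * 0.2 * 7.9 = 30460.31 N
a = 30460.31 / 395831 = 0.077 m/s2
dV = 0.077 * 38 = 2.9 m/s

2.9 m/s


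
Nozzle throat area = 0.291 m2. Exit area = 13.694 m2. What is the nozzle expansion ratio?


AR = 13.694 / 0.291 = 47.1

47.1


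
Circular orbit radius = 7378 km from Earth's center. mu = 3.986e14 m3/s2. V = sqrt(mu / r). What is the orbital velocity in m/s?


V = sqrt(3.986e14 / 7378000) = 7350 m/s

7350 m/s


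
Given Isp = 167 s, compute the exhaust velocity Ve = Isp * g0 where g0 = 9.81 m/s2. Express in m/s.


Ve = Isp * g0 = 167 * 9.81 = 1638.3 m/s

1638.3 m/s


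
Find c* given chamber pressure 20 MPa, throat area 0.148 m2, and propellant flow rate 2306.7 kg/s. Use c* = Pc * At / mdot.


c* = 20e6 * 0.148 / 2306.7 = 1283 m/s

1283 m/s


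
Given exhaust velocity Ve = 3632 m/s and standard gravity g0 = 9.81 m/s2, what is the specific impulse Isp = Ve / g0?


Isp = Ve / g0 = 3632 / 9.81 = 370.2 s

370.2 s


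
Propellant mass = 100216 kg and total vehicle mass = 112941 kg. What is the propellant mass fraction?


PMF = 100216 / 112941 = 0.887

0.887


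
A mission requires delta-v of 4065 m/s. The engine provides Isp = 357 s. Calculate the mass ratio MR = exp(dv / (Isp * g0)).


Ve = 357 * 9.81 = 3502.17 m/s
MR = exp(4065 / 3502.17) = 3.192

3.192


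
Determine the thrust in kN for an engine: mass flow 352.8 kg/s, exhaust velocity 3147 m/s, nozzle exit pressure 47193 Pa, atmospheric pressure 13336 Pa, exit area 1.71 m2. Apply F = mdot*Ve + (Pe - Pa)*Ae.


F = 352.8 * 3147 + (47193 - 13336) * 1.71 = 1.1682e+06 N = 1168.2 kN

1168.2 kN


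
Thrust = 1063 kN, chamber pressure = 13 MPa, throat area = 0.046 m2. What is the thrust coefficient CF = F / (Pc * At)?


CF = 1063000 / (13e6 * 0.046) = 1.78

1.78


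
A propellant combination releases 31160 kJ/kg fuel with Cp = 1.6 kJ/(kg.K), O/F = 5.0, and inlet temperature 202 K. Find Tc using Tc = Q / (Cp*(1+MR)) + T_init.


Tc = 31160 / (1.6 * (1 + 5.0)) + 202 = 3448 K

3448 K


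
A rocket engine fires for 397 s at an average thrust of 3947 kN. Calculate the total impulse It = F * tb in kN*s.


It = 3947 * 397 = 1566959 kN*s

1566959 kN*s


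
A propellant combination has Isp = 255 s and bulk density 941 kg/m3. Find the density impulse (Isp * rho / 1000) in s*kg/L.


rho*Isp = 255 * 941 / 1000 = 240 s*kg/L

240 s*kg/L


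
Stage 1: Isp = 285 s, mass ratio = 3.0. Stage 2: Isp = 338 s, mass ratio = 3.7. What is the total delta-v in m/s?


dV1 = 285 * 9.81 * ln(3.0) = 3071.6 m/s
dV2 = 338 * 9.81 * ln(3.7) = 4338.1 m/s
Total dV = 3071.6 + 4338.1 = 7409.7 m/s ~ 7410 m/s

7410 m/s


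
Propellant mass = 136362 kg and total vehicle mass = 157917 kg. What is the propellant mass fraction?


PMF = 136362 / 157917 = 0.864

0.864


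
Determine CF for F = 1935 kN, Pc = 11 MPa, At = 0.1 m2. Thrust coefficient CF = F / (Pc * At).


CF = 1935000 / (11e6 * 0.1) = 1.76

1.76


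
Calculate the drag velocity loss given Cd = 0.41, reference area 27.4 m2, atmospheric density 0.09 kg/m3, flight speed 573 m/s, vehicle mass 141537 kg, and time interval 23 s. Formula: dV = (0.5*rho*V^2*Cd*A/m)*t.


D = 0.5 * 0.09 * 573^2 * 0.41 * 27.4 = 165980.16 N
a = 165980.16 / 141537 = 1.1727 m/s2
dV = 1.1727 * 23 = 27.0 m/s

27.0 m/s


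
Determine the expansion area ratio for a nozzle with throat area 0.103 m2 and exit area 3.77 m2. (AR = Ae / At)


AR = 3.77 / 0.103 = 36.6

36.6


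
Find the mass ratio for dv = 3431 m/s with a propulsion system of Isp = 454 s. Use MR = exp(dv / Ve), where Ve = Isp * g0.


Ve = 454 * 9.81 = 4453.74 m/s
MR = exp(3431 / 4453.74) = 2.161

2.161


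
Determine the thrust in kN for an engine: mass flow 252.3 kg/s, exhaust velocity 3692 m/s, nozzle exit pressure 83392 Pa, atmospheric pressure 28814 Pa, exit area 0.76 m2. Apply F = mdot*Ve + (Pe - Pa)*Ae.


F = 252.3 * 3692 + (83392 - 28814) * 0.76 = 972971.0 N = 973.0 kN

973.0 kN


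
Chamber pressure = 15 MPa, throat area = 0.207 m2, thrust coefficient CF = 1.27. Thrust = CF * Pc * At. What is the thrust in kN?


F = 1.27 * 15e6 * 0.207 = 3.9434e+06 N = 3943.3 kN

3943.3 kN


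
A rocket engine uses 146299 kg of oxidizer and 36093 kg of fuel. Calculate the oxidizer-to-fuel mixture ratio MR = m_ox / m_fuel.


MR = 146299 / 36093 = 4.05

4.05


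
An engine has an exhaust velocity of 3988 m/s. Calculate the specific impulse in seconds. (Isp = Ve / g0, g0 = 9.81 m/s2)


Isp = Ve / g0 = 3988 / 9.81 = 406.5 s

406.5 s


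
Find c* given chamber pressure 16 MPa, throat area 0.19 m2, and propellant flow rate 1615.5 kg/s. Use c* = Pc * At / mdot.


c* = 16e6 * 0.19 / 1615.5 = 1882 m/s

1882 m/s


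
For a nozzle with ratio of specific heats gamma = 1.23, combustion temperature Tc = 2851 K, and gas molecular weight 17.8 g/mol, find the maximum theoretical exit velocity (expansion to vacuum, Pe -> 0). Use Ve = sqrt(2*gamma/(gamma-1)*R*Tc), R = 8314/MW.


R = 8314 / 17.8 = 467.08 J/(kg.K)
Ve = sqrt(2 * 1.23 / (1.23 - 1) * 467.08 * 2851) = 3774 m/s

3774 m/s


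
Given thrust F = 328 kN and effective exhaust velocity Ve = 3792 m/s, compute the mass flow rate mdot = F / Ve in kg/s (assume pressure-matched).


mdot = F / Ve = 328000 / 3792 = 86.5 kg/s

86.5 kg/s


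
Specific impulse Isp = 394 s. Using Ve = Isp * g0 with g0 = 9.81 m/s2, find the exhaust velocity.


Ve = Isp * g0 = 394 * 9.81 = 3865.1 m/s

3865.1 m/s


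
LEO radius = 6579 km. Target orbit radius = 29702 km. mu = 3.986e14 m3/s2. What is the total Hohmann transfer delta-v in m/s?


V1 = sqrt(mu/r1) = 7783.75 m/s
dV1 = V1*(sqrt(2*r2/(r1+r2)) - 1) = 2176.2 m/s
V2 = sqrt(mu/r2) = 3663.33 m/s
dV2 = V2*(1 - sqrt(2*r1/(r1+r2))) = 1457.2 m/s
Total dV = 3633 m/s

3633 m/s


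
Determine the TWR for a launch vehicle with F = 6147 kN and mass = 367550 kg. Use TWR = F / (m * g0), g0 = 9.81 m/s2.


TWR = 6147000 / (367550 * 9.81) = 1.7

1.7


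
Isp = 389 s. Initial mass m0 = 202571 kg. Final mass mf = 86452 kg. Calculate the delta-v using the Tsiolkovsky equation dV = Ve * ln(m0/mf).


Ve = 389 * 9.81 = 3816.09 m/s
dV = 3816.09 * ln(202571/86452) = 3249 m/s

3249 m/s


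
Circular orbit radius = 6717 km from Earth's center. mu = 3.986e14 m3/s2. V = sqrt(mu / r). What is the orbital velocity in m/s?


V = sqrt(3.986e14 / 6717000) = 7703 m/s

7703 m/s


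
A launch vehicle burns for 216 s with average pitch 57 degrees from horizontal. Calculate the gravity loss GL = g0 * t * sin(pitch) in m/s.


GL = 9.81 * 216 * sin(57 deg) = 1777 m/s

1777 m/s


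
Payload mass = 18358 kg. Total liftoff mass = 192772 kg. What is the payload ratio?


PR = 18358 / 192772 = 0.0952

0.0952


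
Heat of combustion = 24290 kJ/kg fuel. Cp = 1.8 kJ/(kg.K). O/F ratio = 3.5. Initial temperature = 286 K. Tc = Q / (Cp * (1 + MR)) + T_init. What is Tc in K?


Tc = 24290 / (1.8 * (1 + 3.5)) + 286 = 3285 K

3285 K


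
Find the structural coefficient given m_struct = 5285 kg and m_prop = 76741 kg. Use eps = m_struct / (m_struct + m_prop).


eps = 5285 / (5285 + 76741) = 0.0644

0.0644


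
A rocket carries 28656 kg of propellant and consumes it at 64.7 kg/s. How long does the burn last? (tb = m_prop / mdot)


tb = 28656 / 64.7 = 442.9 s

442.9 s


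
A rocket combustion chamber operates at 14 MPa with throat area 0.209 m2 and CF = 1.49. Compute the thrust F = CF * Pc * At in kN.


F = 1.49 * 14e6 * 0.209 = 4.3597e+06 N = 4359.7 kN

4359.7 kN


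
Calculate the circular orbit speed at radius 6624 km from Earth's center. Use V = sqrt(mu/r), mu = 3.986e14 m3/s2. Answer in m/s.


V = sqrt(3.986e14 / 6624000) = 7757 m/s

7757 m/s


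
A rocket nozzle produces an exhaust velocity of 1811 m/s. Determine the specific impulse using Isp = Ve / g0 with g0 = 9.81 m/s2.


Isp = Ve / g0 = 1811 / 9.81 = 184.6 s

184.6 s


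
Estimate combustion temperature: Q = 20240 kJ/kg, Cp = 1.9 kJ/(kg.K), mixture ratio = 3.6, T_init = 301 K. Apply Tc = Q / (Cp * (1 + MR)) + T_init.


Tc = 20240 / (1.9 * (1 + 3.6)) + 301 = 2617 K

2617 K


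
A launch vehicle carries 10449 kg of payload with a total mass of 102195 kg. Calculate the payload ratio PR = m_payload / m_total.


PR = 10449 / 102195 = 0.1022

0.1022


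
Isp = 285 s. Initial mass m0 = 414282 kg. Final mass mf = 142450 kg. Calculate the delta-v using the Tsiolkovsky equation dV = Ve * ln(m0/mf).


Ve = 285 * 9.81 = 2795.85 m/s
dV = 2795.85 * ln(414282/142450) = 2985 m/s

2985 m/s


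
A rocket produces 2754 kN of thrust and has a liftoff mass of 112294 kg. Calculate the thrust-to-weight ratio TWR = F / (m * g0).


TWR = 2754000 / (112294 * 9.81) = 2.5

2.5


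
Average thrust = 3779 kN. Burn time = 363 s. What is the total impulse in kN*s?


It = 3779 * 363 = 1371777 kN*s

1371777 kN*s


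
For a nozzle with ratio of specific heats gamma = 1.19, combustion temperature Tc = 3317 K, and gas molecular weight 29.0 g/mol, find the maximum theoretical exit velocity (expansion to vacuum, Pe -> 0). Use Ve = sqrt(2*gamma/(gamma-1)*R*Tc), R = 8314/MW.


R = 8314 / 29.0 = 286.69 J/(kg.K)
Ve = sqrt(2 * 1.19 / (1.19 - 1) * 286.69 * 3317) = 3451 m/s

3451 m/s


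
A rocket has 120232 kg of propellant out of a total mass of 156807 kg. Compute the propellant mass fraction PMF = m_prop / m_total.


PMF = 120232 / 156807 = 0.767

0.767


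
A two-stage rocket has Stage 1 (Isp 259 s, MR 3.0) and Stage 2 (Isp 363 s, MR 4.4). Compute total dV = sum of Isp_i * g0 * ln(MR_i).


dV1 = 259 * 9.81 * ln(3.0) = 2791.3 m/s
dV2 = 363 * 9.81 * ln(4.4) = 5276.0 m/s
Total dV = 2791.3 + 5276.0 = 8067.3 m/s ~ 8067 m/s

8067 m/s


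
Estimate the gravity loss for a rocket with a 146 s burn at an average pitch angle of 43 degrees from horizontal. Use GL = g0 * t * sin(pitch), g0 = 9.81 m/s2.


GL = 9.81 * 146 * sin(43 deg) = 977 m/s

977 m/s


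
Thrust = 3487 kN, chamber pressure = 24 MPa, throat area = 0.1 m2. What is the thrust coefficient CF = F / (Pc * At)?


CF = 3487000 / (24e6 * 0.1) = 1.45

1.45


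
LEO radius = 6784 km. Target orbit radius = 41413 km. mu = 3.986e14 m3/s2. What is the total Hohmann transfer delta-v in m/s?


V1 = sqrt(mu/r1) = 7665.24 m/s
dV1 = V1*(sqrt(2*r2/(r1+r2)) - 1) = 2383.21 m/s
V2 = sqrt(mu/r2) = 3102.42 m/s
dV2 = V2*(1 - sqrt(2*r1/(r1+r2))) = 1456.35 m/s
Total dV = 3840 m/s

3840 m/s


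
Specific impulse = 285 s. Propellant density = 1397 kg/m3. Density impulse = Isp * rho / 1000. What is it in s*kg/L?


rho*Isp = 285 * 1397 / 1000 = 398 s*kg/L

398 s*kg/L


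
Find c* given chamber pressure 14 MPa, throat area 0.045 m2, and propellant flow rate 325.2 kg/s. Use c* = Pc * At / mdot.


c* = 14e6 * 0.045 / 325.2 = 1937 m/s

1937 m/s


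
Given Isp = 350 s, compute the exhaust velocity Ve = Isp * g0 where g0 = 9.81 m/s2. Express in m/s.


Ve = Isp * g0 = 350 * 9.81 = 3433.5 m/s

3433.5 m/s


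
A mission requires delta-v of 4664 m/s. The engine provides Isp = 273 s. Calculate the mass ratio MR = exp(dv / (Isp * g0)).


Ve = 273 * 9.81 = 2678.13 m/s
MR = exp(4664 / 2678.13) = 5.706

5.706


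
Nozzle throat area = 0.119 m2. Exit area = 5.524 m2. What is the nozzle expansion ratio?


AR = 5.524 / 0.119 = 46.4

46.4


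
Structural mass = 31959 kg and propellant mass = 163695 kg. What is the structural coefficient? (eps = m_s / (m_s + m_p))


eps = 31959 / (31959 + 163695) = 0.1633

0.1633


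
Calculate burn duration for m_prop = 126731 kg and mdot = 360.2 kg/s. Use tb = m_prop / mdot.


tb = 126731 / 360.2 = 351.8 s

351.8 s


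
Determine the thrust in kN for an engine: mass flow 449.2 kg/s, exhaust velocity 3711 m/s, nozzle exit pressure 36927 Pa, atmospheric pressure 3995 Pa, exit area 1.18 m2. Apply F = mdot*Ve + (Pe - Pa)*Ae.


F = 449.2 * 3711 + (36927 - 3995) * 1.18 = 1.7058e+06 N = 1705.8 kN

1705.8 kN


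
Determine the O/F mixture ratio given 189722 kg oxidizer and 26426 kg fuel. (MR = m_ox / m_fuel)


MR = 189722 / 26426 = 7.18

7.18


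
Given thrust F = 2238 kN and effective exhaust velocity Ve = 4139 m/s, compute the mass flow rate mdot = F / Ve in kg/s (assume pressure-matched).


mdot = F / Ve = 2238000 / 4139 = 540.7 kg/s

540.7 kg/s


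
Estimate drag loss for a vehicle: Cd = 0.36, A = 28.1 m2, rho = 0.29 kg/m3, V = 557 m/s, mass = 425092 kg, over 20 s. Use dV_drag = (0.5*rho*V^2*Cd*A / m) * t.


D = 0.5 * 0.29 * 557^2 * 0.36 * 28.1 = 455079.44 N
a = 455079.44 / 425092 = 1.0705 m/s2
dV = 1.0705 * 20 = 21.4 m/s

21.4 m/s


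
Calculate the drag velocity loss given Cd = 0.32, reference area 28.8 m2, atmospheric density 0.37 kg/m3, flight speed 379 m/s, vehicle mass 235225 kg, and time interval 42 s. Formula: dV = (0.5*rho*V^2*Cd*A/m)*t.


D = 0.5 * 0.37 * 379^2 * 0.32 * 28.8 = 244902.16 N
a = 244902.16 / 235225 = 1.0411 m/s2
dV = 1.0411 * 42 = 43.7 m/s

43.7 m/s


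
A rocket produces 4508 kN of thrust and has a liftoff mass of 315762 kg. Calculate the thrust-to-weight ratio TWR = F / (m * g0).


TWR = 4508000 / (315762 * 9.81) = 1.46

1.46


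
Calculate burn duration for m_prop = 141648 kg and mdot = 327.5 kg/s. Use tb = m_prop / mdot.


tb = 141648 / 327.5 = 432.5 s

432.5 s


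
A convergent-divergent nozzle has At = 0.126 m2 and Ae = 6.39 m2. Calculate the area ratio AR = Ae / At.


AR = 6.39 / 0.126 = 50.7

50.7


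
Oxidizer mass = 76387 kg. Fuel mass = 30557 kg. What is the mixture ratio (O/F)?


MR = 76387 / 30557 = 2.5

2.5


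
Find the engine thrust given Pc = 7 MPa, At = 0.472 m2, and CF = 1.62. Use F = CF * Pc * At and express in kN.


F = 1.62 * 7e6 * 0.472 = 5.3525e+06 N = 5352.5 kN

5352.5 kN


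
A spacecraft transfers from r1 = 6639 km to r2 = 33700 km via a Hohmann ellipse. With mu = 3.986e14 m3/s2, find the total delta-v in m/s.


V1 = sqrt(mu/r1) = 7748.49 m/s
dV1 = V1*(sqrt(2*r2/(r1+r2)) - 1) = 2267.28 m/s
V2 = sqrt(mu/r2) = 3439.17 m/s
dV2 = V2*(1 - sqrt(2*r1/(r1+r2))) = 1466.03 m/s
Total dV = 3733 m/s

3733 m/s


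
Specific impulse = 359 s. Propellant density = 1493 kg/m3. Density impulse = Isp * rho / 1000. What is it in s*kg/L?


rho*Isp = 359 * 1493 / 1000 = 536 s*kg/L

536 s*kg/L


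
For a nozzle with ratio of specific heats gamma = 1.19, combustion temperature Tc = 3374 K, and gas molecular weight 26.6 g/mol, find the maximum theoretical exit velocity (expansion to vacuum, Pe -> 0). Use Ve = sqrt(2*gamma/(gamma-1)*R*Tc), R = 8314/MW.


R = 8314 / 26.6 = 312.56 J/(kg.K)
Ve = sqrt(2 * 1.19 / (1.19 - 1) * 312.56 * 3374) = 3635 m/s

3635 m/s


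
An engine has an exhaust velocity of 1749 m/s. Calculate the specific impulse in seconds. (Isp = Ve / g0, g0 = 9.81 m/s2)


Isp = Ve / g0 = 1749 / 9.81 = 178.3 s

178.3 s


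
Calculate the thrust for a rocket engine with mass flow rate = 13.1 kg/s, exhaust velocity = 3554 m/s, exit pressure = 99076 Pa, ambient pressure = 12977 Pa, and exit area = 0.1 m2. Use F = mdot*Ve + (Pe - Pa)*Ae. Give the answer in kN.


F = 13.1 * 3554 + (99076 - 12977) * 0.1 = 55167.0 N = 55.2 kN

55.2 kN


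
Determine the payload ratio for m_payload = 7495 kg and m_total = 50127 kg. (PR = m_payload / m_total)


PR = 7495 / 50127 = 0.1495

0.1495


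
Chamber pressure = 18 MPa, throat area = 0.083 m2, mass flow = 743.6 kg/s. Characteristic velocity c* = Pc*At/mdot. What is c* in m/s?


c* = 18e6 * 0.083 / 743.6 = 2009 m/s

2009 m/s


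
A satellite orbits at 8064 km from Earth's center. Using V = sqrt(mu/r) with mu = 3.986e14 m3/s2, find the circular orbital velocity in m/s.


V = sqrt(3.986e14 / 8064000) = 7031 m/s

7031 m/s


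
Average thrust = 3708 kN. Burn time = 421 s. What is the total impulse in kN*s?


It = 3708 * 421 = 1561068 kN*s

1561068 kN*s


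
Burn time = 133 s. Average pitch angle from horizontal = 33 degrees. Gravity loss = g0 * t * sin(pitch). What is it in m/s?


GL = 9.81 * 133 * sin(33 deg) = 711 m/s

711 m/s


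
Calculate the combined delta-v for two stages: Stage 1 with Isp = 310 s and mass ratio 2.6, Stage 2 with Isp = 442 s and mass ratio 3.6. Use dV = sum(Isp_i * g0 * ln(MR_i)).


dV1 = 310 * 9.81 * ln(2.6) = 2905.8 m/s
dV2 = 442 * 9.81 * ln(3.6) = 5554.2 m/s
Total dV = 2905.8 + 5554.2 = 8460.0 m/s ~ 8460 m/s

8460 m/s


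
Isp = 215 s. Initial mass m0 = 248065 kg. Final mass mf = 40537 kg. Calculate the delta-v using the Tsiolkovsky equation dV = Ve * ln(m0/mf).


Ve = 215 * 9.81 = 2109.15 m/s
dV = 2109.15 * ln(248065/40537) = 3821 m/s

3821 m/s


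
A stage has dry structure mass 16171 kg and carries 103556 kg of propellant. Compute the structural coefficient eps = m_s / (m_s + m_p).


eps = 16171 / (16171 + 103556) = 0.1351

0.1351


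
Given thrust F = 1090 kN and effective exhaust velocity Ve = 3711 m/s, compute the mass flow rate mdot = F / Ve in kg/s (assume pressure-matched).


mdot = F / Ve = 1090000 / 3711 = 293.7 kg/s

293.7 kg/s


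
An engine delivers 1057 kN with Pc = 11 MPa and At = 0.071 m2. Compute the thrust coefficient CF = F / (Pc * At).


CF = 1057000 / (11e6 * 0.071) = 1.35

1.35


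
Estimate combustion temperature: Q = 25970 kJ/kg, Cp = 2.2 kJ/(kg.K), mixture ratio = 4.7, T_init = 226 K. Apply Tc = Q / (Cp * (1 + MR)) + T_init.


Tc = 25970 / (2.2 * (1 + 4.7)) + 226 = 2297 K

2297 K


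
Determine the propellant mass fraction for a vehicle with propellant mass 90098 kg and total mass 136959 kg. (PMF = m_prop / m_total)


PMF = 90098 / 136959 = 0.658

0.658


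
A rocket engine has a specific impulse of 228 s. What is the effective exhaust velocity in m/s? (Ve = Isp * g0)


Ve = Isp * g0 = 228 * 9.81 = 2236.7 m/s

2236.7 m/s


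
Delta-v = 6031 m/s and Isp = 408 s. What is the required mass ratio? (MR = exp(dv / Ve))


Ve = 408 * 9.81 = 4002.48 m/s
MR = exp(6031 / 4002.48) = 4.512

4.512


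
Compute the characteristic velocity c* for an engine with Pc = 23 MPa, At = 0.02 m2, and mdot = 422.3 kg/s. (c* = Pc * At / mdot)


c* = 23e6 * 0.02 / 422.3 = 1089 m/s

1089 m/s


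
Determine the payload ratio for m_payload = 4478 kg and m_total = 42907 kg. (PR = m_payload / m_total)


PR = 4478 / 42907 = 0.1044

0.1044
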